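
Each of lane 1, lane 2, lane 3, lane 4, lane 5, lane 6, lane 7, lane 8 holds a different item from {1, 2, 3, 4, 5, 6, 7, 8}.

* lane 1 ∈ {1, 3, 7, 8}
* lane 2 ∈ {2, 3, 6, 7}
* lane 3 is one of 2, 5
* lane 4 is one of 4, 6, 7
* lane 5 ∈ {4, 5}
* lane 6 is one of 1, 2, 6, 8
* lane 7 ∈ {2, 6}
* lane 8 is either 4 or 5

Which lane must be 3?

lane 2

lane 5 and lane 8 between them cover only {4, 5} — a naked pair. Remove those values from lane 3, lane 4.
That leaves lane 3 = 2. Remove 2 from lane 2, lane 6, lane 7.
lane 7's domain is down to {6}, so lane 7 = 6. So lane 2, lane 4, lane 6 can't be 6.
lane 4 must be 7 (only option left). Remove 7 from lane 1, lane 2.
So 3 goes to lane 2.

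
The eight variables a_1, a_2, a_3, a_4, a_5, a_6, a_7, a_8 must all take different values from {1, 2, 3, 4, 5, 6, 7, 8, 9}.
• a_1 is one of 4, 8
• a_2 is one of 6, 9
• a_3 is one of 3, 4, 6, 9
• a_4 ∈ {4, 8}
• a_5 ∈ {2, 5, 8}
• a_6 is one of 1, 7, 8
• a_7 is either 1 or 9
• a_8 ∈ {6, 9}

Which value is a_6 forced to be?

The 2 variables a_1 and a_4 are confined to {4, 8}, which locks those values in; drop them from a_3, a_5, a_6.
a_2 and a_8 share exactly the 2 values {6, 9}; by pigeonhole those values go to them, so strike 6, 9 from a_3, a_7.
That leaves a_3 = 3.
That leaves a_7 = 1. Eliminate 1 elsewhere: a_6.
So a_6 = 7.

7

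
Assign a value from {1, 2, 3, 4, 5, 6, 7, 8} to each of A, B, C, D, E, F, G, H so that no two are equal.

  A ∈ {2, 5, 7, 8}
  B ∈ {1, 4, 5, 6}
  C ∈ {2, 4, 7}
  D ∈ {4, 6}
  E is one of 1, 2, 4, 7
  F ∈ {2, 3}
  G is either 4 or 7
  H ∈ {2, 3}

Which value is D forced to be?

6

The 8 variables together cover exactly {1, 2, 3, 4, 5, 6, 7, 8} — 8 values for 8 variables — and 8 appears only in A's list, so A = 8.
The 7 still-open variables together cover exactly {1, 2, 3, 4, 5, 6, 7} — 7 values for 7 variables — and 5 appears only in B's list, so B = 5.
Among the 6 still-open variables, 1 fits only E (and all 6 values in {1, 2, 3, 4, 6, 7} must be used), so E = 1.
The 5 still-open variables together cover exactly {2, 3, 4, 6, 7} — 5 values for 5 variables — and 6 appears only in D's list, so D = 6.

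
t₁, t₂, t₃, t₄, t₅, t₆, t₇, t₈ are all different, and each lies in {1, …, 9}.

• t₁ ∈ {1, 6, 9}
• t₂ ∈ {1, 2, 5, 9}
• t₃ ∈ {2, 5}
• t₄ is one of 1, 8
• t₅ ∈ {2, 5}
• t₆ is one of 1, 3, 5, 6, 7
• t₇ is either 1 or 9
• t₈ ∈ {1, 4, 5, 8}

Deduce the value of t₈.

t₃ and t₅ between them cover only {2, 5} — a naked pair. Remove those values from t₂, t₆, t₈.
The 2 variables t₂ and t₇ are confined to {1, 9}, which locks those values in; drop them from t₁, t₄, t₆, t₈.
t₁'s domain is down to {6}, so t₁ = 6. Remove 6 from t₆.
That leaves t₄ = 8. Eliminate 8 elsewhere: t₈.
So t₈ = 4.

4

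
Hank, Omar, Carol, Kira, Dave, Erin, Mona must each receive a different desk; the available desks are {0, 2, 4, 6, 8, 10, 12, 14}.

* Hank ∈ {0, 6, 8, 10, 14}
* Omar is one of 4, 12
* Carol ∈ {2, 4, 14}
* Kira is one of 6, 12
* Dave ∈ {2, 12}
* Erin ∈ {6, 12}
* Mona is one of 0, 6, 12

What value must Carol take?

The 2 variables Kira and Erin are confined to {6, 12}, which locks those values in; drop them from Hank, Omar, Dave, Mona.
Omar's domain is down to {4}, so Omar = 4. Strike 4 from Carol.
Dave has just one choice, so Dave = 2. Eliminate 2 elsewhere: Carol.
So Carol = 14.

14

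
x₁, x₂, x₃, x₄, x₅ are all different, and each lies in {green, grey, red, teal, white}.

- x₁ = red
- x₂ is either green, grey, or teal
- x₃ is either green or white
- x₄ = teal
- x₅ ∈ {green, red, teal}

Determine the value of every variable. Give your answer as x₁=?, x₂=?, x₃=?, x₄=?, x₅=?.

x₁ must be red (only option left). So x₅ can't be red.
x₄'s domain is down to {teal}, so x₄ = teal. Eliminate teal elsewhere: x₂, x₅.
x₅ must be green (only option left). Eliminate green elsewhere: x₂, x₃.
x₂ has just one choice, so x₂ = grey.
x₃ has just one choice, so x₃ = white.

x₁=red, x₂=grey, x₃=white, x₄=teal, x₅=green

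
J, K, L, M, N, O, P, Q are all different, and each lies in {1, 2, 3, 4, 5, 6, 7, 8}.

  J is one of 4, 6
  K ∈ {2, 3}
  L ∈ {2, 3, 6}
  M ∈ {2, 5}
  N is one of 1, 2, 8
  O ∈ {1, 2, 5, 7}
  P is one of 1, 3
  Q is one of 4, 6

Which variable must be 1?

P

Among the 8 variables, 7 fits only O (and all 8 values in {1, 2, 3, 4, 5, 6, 7, 8} must be used), so O = 7.
The 7 still-open variables together cover exactly {1, 2, 3, 4, 5, 6, 8} — 7 values for 7 variables — and 5 appears only in M's list, so M = 5.
The 6 still-open variables draw from only 6 values {1, 2, 3, 4, 6, 8}, so each is used; only N can be 8, hence N = 8.
The 5 still-open variables together cover exactly {1, 2, 3, 4, 6} — 5 values for 5 variables — and 1 appears only in P's list, so P = 1.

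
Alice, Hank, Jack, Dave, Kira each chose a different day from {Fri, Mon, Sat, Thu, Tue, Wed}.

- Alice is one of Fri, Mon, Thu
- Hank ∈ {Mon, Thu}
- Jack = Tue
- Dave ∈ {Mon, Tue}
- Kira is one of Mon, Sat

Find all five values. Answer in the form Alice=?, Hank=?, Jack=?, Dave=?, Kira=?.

Alice=Fri, Hank=Thu, Jack=Tue, Dave=Mon, Kira=Sat

Jack must be Tue (only option left). Strike Tue from Dave.
Dave has just one choice, so Dave = Mon. So Alice, Hank, Kira can't be Mon.
That leaves Kira = Sat.
Hank's domain is down to {Thu}, so Hank = Thu. Remove Thu from Alice.
Alice must be Fri (only option left).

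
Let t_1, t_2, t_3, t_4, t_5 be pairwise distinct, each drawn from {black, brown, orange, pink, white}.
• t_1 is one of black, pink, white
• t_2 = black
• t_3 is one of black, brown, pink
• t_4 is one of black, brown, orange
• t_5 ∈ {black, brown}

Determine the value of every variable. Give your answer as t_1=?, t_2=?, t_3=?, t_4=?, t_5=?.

t_2 has just one choice, so t_2 = black. So t_1, t_3, t_4, t_5 can't be black.
t_5's domain is down to {brown}, so t_5 = brown. So t_3, t_4 can't be brown.
t_3 must be pink (only option left). Strike pink from t_1.
t_4 has just one choice, so t_4 = orange.
t_1 must be white (only option left).

t_1=white, t_2=black, t_3=pink, t_4=orange, t_5=brown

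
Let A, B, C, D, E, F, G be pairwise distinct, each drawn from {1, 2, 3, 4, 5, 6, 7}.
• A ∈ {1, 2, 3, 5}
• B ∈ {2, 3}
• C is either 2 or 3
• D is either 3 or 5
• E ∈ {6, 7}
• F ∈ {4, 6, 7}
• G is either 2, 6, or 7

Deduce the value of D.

5

The 7 variables draw from only 7 values {1, 2, 3, 4, 5, 6, 7}, so each is used; only A can be 1, hence A = 1.
Among the 6 still-open variables, 4 fits only F (and all 6 values in {2, 3, 4, 5, 6, 7} must be used), so F = 4.
Among the 5 still-open variables, 5 fits only D (and all 5 values in {2, 3, 5, 6, 7} must be used), so D = 5.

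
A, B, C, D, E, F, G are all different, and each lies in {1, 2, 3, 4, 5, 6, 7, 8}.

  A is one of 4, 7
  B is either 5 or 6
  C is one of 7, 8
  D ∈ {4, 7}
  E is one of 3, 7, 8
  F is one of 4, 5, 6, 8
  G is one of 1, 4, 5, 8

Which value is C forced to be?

8

The 7 variables draw from only 7 values {1, 3, 4, 5, 6, 7, 8}, so each is used; only G can be 1, hence G = 1.
The 6 still-open variables together cover exactly {3, 4, 5, 6, 7, 8} — 6 values for 6 variables — and 3 appears only in E's list, so E = 3.
A and D between them cover only {4, 7} — a naked pair. Remove those values from C, F.
So C = 8.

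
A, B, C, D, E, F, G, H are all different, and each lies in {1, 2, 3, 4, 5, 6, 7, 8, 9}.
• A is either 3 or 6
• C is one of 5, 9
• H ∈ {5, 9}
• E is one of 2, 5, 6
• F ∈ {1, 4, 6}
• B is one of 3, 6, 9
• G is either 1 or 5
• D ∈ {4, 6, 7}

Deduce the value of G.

1

The 8 variables draw from only 8 values {1, 2, 3, 4, 5, 6, 7, 9}, so each is used; only E can be 2, hence E = 2.
Among the 7 still-open variables, 7 fits only D (and all 7 values in {1, 3, 4, 5, 6, 7, 9} must be used), so D = 7.
Among the 6 still-open variables, 4 fits only F (and all 6 values in {1, 3, 4, 5, 6, 9} must be used), so F = 4.
The 5 still-open variables together cover exactly {1, 3, 5, 6, 9} — 5 values for 5 variables — and 1 appears only in G's list, so G = 1.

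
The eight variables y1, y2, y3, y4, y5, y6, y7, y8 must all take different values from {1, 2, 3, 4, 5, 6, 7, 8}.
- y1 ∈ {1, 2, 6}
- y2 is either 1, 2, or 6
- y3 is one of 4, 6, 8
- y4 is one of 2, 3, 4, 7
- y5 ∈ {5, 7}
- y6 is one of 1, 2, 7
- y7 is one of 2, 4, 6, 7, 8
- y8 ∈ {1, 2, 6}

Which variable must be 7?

y6

The 8 variables together cover exactly {1, 2, 3, 4, 5, 6, 7, 8} — 8 values for 8 variables — and 3 appears only in y4's list, so y4 = 3.
The 7 still-open variables draw from only 7 values {1, 2, 4, 5, 6, 7, 8}, so each is used; only y5 can be 5, hence y5 = 5.
y1, y2, y8 between them cover only {1, 2, 6} — a naked triple. Remove those values from y3, y6, y7.
So 7 goes to y6.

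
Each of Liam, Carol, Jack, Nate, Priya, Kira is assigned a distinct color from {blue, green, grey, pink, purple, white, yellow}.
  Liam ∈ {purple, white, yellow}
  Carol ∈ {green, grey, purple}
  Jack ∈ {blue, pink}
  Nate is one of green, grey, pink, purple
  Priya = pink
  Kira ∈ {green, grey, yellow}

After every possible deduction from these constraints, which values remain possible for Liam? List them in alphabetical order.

purple, white, yellow

Priya has just one choice, so Priya = pink. Eliminate pink elsewhere: Jack, Nate.
That leaves Jack = blue.
No further eliminations apply; Liam can still be any of purple, white, yellow.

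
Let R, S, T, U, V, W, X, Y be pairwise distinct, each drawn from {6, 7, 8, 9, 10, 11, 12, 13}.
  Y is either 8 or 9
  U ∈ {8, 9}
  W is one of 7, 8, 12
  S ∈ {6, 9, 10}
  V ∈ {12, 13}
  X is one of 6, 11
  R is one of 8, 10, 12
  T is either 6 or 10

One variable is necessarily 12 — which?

R

Among the 8 variables, 7 fits only W (and all 8 values in {6, 7, 8, 9, 10, 11, 12, 13} must be used), so W = 7.
The 7 still-open variables draw from only 7 values {6, 8, 9, 10, 11, 12, 13}, so each is used; only X can be 11, hence X = 11.
The 6 still-open variables together cover exactly {6, 8, 9, 10, 12, 13} — 6 values for 6 variables — and 13 appears only in V's list, so V = 13.
Among the 5 still-open variables, 12 fits only R (and all 5 values in {6, 8, 9, 10, 12} must be used), so R = 12.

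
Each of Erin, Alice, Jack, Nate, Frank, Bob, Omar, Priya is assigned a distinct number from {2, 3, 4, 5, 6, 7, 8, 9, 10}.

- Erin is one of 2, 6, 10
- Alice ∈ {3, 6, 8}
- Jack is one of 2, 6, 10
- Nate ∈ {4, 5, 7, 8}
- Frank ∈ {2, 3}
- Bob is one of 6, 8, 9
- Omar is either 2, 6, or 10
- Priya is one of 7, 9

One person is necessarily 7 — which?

Erin, Jack, Omar share exactly the 3 values {2, 6, 10}; by pigeonhole those values go to them, so strike 2, 6, 10 from Alice, Frank, Bob.
Frank has just one choice, so Frank = 3. Strike 3 from Alice.
Alice must be 8 (only option left). Strike 8 from Nate, Bob.
Bob's domain is down to {9}, so Bob = 9. So Priya can't be 9.
So 7 goes to Priya.

Priya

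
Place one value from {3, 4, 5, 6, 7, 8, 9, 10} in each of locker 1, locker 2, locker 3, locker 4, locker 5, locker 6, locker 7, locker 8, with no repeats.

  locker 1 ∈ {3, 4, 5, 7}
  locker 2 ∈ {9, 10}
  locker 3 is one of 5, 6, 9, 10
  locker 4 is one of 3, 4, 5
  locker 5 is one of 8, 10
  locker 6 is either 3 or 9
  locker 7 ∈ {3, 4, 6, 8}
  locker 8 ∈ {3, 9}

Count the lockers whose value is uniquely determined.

3

The 8 variables together cover exactly {3, 4, 5, 6, 7, 8, 9, 10} — 8 values for 8 variables — and 7 appears only in locker 1's list, so locker 1 = 7.
The 2 variables locker 6 and locker 8 are confined to {3, 9}, which locks those values in; drop them from locker 2, locker 3, locker 4, locker 7.
locker 2's domain is down to {10}, so locker 2 = 10. Strike 10 from locker 3, locker 5.
locker 5 has just one choice, so locker 5 = 8. Strike 8 from locker 7.
Determined: locker 1=7, locker 2=10, locker 5=8. The other lockers each still have more than one consistent value. That makes 3.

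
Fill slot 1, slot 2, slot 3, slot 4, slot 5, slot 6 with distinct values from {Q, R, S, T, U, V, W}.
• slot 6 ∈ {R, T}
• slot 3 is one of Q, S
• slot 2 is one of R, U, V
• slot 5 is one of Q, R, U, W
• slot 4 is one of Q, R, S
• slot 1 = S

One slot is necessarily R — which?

slot 1's domain is down to {S}, so slot 1 = S. Remove S from slot 3, slot 4.
That leaves slot 3 = Q. So slot 4, slot 5 can't be Q.
So R goes to slot 4.

slot 4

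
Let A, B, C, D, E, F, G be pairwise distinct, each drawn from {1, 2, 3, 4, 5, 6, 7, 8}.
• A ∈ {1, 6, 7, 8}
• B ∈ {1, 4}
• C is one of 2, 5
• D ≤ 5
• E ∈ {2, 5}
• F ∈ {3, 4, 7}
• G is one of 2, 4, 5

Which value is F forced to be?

7

C and E share exactly the 2 values {2, 5}; by pigeonhole those values go to them, so strike 2, 5 from D, G.
G must be 4 (only option left). So B, D, F can't be 4.
B must be 1 (only option left). So A, D can't be 1.
That leaves D = 3. So F can't be 3.
So F = 7.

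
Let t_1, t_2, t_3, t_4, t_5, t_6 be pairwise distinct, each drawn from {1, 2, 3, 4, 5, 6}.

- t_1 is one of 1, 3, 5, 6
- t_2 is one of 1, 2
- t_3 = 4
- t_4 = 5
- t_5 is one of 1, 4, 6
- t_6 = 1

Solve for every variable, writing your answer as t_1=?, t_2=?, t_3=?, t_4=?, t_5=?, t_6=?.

t_3's domain is down to {4}, so t_3 = 4. Strike 4 from t_5.
t_4 has just one choice, so t_4 = 5. Strike 5 from t_1.
t_6 has just one choice, so t_6 = 1. So t_1, t_2, t_5 can't be 1.
t_2's domain is down to {2}, so t_2 = 2.
t_5's domain is down to {6}, so t_5 = 6. So t_1 can't be 6.
t_1 must be 3 (only option left).

t_1=3, t_2=2, t_3=4, t_4=5, t_5=6, t_6=1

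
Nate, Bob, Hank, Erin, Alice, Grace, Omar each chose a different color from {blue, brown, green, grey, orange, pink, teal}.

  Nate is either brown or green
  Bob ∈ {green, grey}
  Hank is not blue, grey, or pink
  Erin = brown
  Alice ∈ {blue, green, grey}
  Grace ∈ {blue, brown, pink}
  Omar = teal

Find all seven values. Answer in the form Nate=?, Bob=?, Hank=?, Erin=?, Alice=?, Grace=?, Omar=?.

Nate=green, Bob=grey, Hank=orange, Erin=brown, Alice=blue, Grace=pink, Omar=teal

Erin's domain is down to {brown}, so Erin = brown. Eliminate brown elsewhere: Nate, Hank, Grace.
Omar must be teal (only option left). Remove teal from Hank.
That leaves Nate = green. Remove green from Bob, Hank, Alice.
That leaves Bob = grey. So Alice can't be grey.
Hank's domain is down to {orange}, so Hank = orange.
That leaves Alice = blue. Eliminate blue elsewhere: Grace.
Grace's domain is down to {pink}, so Grace = pink.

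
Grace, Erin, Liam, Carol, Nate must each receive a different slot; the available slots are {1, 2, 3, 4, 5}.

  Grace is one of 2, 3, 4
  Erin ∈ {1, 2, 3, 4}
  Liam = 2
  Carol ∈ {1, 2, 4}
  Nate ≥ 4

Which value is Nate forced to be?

5

Liam must be 2 (only option left). So Grace, Erin, Carol can't be 2.
The 4 still-open variables draw from only 4 values {1, 3, 4, 5}, so each is used; only Nate can be 5, hence Nate = 5.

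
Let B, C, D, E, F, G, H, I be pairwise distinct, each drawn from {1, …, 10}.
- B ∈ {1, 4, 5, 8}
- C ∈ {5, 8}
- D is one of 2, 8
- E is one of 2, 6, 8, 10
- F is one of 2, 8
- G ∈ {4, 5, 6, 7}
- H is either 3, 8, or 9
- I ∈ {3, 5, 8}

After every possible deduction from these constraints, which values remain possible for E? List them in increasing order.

6, 10

The 2 variables D and F are confined to {2, 8}, which locks those values in; drop them from B, C, E, H, I.
C must be 5 (only option left). Remove 5 from B, G, I.
I has just one choice, so I = 3. Strike 3 from H.
H must be 9 (only option left).
No further eliminations apply; E can still be any of 6, 10.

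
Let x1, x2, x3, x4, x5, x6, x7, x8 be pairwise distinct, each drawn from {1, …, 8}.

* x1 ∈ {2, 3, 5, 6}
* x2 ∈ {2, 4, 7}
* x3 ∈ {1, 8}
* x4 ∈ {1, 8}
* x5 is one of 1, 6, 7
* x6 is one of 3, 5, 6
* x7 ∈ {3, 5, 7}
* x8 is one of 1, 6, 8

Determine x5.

The 8 variables together cover exactly {1, 2, 3, 4, 5, 6, 7, 8} — 8 values for 8 variables — and 4 appears only in x2's list, so x2 = 4.
The 7 still-open variables together cover exactly {1, 2, 3, 5, 6, 7, 8} — 7 values for 7 variables — and 2 appears only in x1's list, so x1 = 2.
x3 and x4 share exactly the 2 values {1, 8}; by pigeonhole those values go to them, so strike 1, 8 from x5, x8.
x8 has just one choice, so x8 = 6. Remove 6 from x5, x6.
So x5 = 7.

7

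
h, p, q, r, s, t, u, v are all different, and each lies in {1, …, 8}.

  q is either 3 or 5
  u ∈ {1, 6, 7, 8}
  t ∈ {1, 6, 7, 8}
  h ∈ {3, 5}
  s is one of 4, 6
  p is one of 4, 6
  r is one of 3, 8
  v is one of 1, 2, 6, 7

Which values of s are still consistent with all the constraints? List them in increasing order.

The 8 variables draw from only 8 values {1, 2, 3, 4, 5, 6, 7, 8}, so each is used; only v can be 2, hence v = 2.
h and q share exactly the 2 values {3, 5}; by pigeonhole those values go to them, so strike 3, 5 from r.
r must be 8 (only option left). Strike 8 from t, u.
p and s share exactly the 2 values {4, 6}; by pigeonhole those values go to them, so strike 4, 6 from t, u.
No further eliminations apply; s can still be any of 4, 6.

4, 6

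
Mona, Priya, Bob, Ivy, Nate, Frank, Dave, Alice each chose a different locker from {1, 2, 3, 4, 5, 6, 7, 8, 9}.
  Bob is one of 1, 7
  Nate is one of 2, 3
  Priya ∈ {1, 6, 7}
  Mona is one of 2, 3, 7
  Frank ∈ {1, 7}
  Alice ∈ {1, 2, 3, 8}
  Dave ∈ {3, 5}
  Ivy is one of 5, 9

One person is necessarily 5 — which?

Dave

The 8 variables together cover exactly {1, 2, 3, 5, 6, 7, 8, 9} — 8 values for 8 variables — and 6 appears only in Priya's list, so Priya = 6.
The 7 still-open variables together cover exactly {1, 2, 3, 5, 7, 8, 9} — 7 values for 7 variables — and 8 appears only in Alice's list, so Alice = 8.
The 6 still-open variables together cover exactly {1, 2, 3, 5, 7, 9} — 6 values for 6 variables — and 9 appears only in Ivy's list, so Ivy = 9.
Among the 5 still-open variables, 5 fits only Dave (and all 5 values in {1, 2, 3, 5, 7} must be used), so Dave = 5.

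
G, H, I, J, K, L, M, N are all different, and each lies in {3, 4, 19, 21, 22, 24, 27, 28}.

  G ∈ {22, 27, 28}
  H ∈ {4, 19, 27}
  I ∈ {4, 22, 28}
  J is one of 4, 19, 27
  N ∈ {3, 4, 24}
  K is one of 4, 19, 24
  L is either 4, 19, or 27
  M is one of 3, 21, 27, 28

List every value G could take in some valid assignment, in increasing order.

22, 28

The 8 variables together cover exactly {3, 4, 19, 21, 22, 24, 27, 28} — 8 values for 8 variables — and 21 appears only in M's list, so M = 21.
The 7 still-open variables draw from only 7 values {3, 4, 19, 22, 24, 27, 28}, so each is used; only N can be 3, hence N = 3.
Among the 6 still-open variables, 24 fits only K (and all 6 values in {4, 19, 22, 24, 27, 28} must be used), so K = 24.
H, J, L share exactly the 3 values {4, 19, 27}; by pigeonhole those values go to them, so strike 4, 19, 27 from G, I.
No further eliminations apply; G can still be any of 22, 28.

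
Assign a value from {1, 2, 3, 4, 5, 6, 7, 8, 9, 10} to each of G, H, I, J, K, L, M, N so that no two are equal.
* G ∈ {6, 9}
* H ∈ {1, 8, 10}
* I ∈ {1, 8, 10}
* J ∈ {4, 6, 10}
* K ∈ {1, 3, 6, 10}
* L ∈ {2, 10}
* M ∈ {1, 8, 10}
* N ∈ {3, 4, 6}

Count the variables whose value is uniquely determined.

2

The 8 variables together cover exactly {1, 2, 3, 4, 6, 8, 9, 10} — 8 values for 8 variables — and 2 appears only in L's list, so L = 2.
The 7 still-open variables draw from only 7 values {1, 3, 4, 6, 8, 9, 10}, so each is used; only G can be 9, hence G = 9.
H, I, M between them cover only {1, 8, 10} — a naked triple. Remove those values from J, K.
Determined: G=9, L=2. The other variables each still have more than one consistent value. That makes 2.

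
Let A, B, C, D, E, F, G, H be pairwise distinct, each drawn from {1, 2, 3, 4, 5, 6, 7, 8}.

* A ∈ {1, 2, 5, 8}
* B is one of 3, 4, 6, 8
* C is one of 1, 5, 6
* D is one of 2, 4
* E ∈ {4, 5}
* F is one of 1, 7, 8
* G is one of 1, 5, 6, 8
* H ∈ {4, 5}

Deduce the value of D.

2

The 8 variables draw from only 8 values {1, 2, 3, 4, 5, 6, 7, 8}, so each is used; only B can be 3, hence B = 3.
The 7 still-open variables together cover exactly {1, 2, 4, 5, 6, 7, 8} — 7 values for 7 variables — and 7 appears only in F's list, so F = 7.
E and H share exactly the 2 values {4, 5}; by pigeonhole those values go to them, so strike 4, 5 from A, C, D, G.
So D = 2.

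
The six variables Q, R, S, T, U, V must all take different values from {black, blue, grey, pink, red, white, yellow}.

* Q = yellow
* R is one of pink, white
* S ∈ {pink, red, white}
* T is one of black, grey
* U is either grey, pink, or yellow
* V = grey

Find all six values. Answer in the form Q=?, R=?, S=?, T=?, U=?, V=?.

Q=yellow, R=white, S=red, T=black, U=pink, V=grey

Q's domain is down to {yellow}, so Q = yellow. So U can't be yellow.
V has just one choice, so V = grey. Strike grey from T, U.
T has just one choice, so T = black.
That leaves U = pink. Remove pink from R, S.
R's domain is down to {white}, so R = white. Remove white from S.
That leaves S = red.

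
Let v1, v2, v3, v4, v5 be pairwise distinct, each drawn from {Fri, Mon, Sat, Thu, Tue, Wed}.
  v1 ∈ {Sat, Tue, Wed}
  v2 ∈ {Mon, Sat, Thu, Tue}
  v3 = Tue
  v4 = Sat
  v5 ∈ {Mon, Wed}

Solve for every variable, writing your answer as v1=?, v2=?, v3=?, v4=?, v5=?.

v3's domain is down to {Tue}, so v3 = Tue. Eliminate Tue elsewhere: v1, v2.
v4 must be Sat (only option left). Remove Sat from v1, v2.
That leaves v1 = Wed. So v5 can't be Wed.
v5 has just one choice, so v5 = Mon. Eliminate Mon elsewhere: v2.
That leaves v2 = Thu.

v1=Wed, v2=Thu, v3=Tue, v4=Sat, v5=Mon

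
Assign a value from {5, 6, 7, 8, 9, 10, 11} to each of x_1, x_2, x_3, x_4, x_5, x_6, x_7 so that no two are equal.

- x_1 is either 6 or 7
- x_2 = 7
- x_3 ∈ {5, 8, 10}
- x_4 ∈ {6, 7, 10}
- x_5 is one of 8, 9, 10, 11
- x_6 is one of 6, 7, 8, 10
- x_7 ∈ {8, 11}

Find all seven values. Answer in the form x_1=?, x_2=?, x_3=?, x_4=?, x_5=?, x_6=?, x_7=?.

x_2 must be 7 (only option left). Remove 7 from x_1, x_4, x_6.
x_1 has just one choice, so x_1 = 6. Eliminate 6 elsewhere: x_4, x_6.
x_4's domain is down to {10}, so x_4 = 10. Strike 10 from x_3, x_5, x_6.
x_6 has just one choice, so x_6 = 8. Strike 8 from x_3, x_5, x_7.
x_7's domain is down to {11}, so x_7 = 11. Remove 11 from x_5.
x_3's domain is down to {5}, so x_3 = 5.
x_5 has just one choice, so x_5 = 9.

x_1=6, x_2=7, x_3=5, x_4=10, x_5=9, x_6=8, x_7=11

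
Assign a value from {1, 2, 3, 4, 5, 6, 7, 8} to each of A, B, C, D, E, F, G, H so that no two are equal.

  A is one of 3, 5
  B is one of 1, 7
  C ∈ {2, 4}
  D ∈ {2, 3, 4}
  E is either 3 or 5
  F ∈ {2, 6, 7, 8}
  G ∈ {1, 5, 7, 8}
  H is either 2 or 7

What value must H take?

The 8 variables together cover exactly {1, 2, 3, 4, 5, 6, 7, 8} — 8 values for 8 variables — and 6 appears only in F's list, so F = 6.
Among the 7 still-open variables, 8 fits only G (and all 7 values in {1, 2, 3, 4, 5, 7, 8} must be used), so G = 8.
The 6 still-open variables together cover exactly {1, 2, 3, 4, 5, 7} — 6 values for 6 variables — and 1 appears only in B's list, so B = 1.
The 5 still-open variables together cover exactly {2, 3, 4, 5, 7} — 5 values for 5 variables — and 7 appears only in H's list, so H = 7.

7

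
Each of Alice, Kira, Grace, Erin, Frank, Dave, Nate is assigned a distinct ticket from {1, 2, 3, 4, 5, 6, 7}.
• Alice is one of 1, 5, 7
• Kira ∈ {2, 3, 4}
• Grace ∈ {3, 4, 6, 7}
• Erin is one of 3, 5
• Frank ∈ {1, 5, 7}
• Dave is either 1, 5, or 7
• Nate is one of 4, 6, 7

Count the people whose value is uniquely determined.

The 7 variables together cover exactly {1, 2, 3, 4, 5, 6, 7} — 7 values for 7 variables — and 2 appears only in Kira's list, so Kira = 2.
Alice, Frank, Dave between them cover only {1, 5, 7} — a naked triple. Remove those values from Grace, Erin, Nate.
That leaves Erin = 3. Remove 3 from Grace.
Determined: Kira=2, Erin=3. The other people each still have more than one consistent value. That makes 2.

2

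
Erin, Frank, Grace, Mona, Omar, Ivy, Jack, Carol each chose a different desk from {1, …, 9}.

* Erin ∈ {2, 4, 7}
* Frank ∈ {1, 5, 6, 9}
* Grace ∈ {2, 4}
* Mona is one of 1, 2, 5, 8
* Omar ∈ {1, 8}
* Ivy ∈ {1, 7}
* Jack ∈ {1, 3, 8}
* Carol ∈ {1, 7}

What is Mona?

5

Ivy and Carol between them cover only {1, 7} — a naked pair. Remove those values from Erin, Frank, Mona, Omar, Jack.
Omar has just one choice, so Omar = 8. Eliminate 8 elsewhere: Mona, Jack.
Jack must be 3 (only option left).
The 2 variables Erin and Grace are confined to {2, 4}, which locks those values in; drop them from Mona.
So Mona = 5.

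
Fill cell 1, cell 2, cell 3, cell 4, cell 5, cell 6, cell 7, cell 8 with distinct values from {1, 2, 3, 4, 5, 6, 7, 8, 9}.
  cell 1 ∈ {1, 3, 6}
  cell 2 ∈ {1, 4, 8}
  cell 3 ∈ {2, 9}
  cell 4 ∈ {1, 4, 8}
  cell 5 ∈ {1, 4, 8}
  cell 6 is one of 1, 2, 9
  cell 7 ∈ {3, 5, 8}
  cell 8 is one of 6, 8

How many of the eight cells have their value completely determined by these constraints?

3

The 8 variables together cover exactly {1, 2, 3, 4, 5, 6, 8, 9} — 8 values for 8 variables — and 5 appears only in cell 7's list, so cell 7 = 5.
Among the 7 still-open variables, 3 fits only cell 1 (and all 7 values in {1, 2, 3, 4, 6, 8, 9} must be used), so cell 1 = 3.
Among the 6 still-open variables, 6 fits only cell 8 (and all 6 values in {1, 2, 4, 6, 8, 9} must be used), so cell 8 = 6.
The 3 variables cell 2, cell 4, cell 5 are confined to {1, 4, 8}, which locks those values in; drop them from cell 6.
Determined: cell 1=3, cell 7=5, cell 8=6. The other cells each still have more than one consistent value. That makes 3.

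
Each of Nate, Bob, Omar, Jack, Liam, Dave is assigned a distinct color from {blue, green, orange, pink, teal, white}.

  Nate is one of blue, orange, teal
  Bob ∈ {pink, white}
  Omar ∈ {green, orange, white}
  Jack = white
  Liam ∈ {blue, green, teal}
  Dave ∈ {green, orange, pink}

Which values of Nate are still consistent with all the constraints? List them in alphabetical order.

blue, teal

Jack's domain is down to {white}, so Jack = white. Eliminate white elsewhere: Bob, Omar.
That leaves Bob = pink. Strike pink from Dave.
Omar and Dave share exactly the 2 values {green, orange}; by pigeonhole those values go to them, so strike green, orange from Nate, Liam.
No further eliminations apply; Nate can still be any of blue, teal.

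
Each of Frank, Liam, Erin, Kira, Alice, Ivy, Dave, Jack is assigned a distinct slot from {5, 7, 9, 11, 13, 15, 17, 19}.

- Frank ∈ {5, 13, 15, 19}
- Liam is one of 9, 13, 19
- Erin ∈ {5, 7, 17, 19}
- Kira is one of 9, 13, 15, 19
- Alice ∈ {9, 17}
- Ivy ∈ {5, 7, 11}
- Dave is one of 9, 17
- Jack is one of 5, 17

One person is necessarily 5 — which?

Jack

The 8 variables together cover exactly {5, 7, 9, 11, 13, 15, 17, 19} — 8 values for 8 variables — and 11 appears only in Ivy's list, so Ivy = 11.
The 7 still-open variables together cover exactly {5, 7, 9, 13, 15, 17, 19} — 7 values for 7 variables — and 7 appears only in Erin's list, so Erin = 7.
Alice and Dave share exactly the 2 values {9, 17}; by pigeonhole those values go to them, so strike 9, 17 from Liam, Kira, Jack.
So 5 goes to Jack.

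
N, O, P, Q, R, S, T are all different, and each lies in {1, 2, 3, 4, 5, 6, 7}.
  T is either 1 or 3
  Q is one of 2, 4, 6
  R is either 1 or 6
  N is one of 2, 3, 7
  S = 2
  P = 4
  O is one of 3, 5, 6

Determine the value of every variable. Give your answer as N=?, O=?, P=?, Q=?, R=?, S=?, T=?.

N=7, O=5, P=4, Q=6, R=1, S=2, T=3

P has just one choice, so P = 4. Remove 4 from Q.
S has just one choice, so S = 2. Remove 2 from N, Q.
Q must be 6 (only option left). Eliminate 6 elsewhere: O, R.
R's domain is down to {1}, so R = 1. Remove 1 from T.
T has just one choice, so T = 3. Remove 3 from N, O.
N must be 7 (only option left).
O has just one choice, so O = 5.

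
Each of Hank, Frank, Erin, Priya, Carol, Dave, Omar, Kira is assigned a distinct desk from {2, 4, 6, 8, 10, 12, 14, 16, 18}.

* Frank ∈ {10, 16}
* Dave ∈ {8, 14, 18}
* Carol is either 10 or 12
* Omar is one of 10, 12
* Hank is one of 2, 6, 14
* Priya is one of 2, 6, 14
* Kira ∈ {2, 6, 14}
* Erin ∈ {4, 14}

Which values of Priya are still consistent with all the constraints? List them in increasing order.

Carol and Omar share exactly the 2 values {10, 12}; by pigeonhole those values go to them, so strike 10, 12 from Frank.
Frank's domain is down to {16}, so Frank = 16.
Hank, Priya, Kira between them cover only {2, 6, 14} — a naked triple. Remove those values from Erin, Dave.
That leaves Erin = 4.
No further eliminations apply; Priya can still be any of 2, 6, 14.

2, 6, 14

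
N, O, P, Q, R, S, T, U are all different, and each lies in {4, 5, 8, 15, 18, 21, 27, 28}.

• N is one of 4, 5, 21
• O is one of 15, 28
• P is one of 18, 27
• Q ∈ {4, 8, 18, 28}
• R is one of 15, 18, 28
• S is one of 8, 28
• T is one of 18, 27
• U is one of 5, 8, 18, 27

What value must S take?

The 8 variables draw from only 8 values {4, 5, 8, 15, 18, 21, 27, 28}, so each is used; only N can be 21, hence N = 21.
Among the 7 still-open variables, 4 fits only Q (and all 7 values in {4, 5, 8, 15, 18, 27, 28} must be used), so Q = 4.
The 6 still-open variables together cover exactly {5, 8, 15, 18, 27, 28} — 6 values for 6 variables — and 5 appears only in U's list, so U = 5.
The 5 still-open variables together cover exactly {8, 15, 18, 27, 28} — 5 values for 5 variables — and 8 appears only in S's list, so S = 8.

8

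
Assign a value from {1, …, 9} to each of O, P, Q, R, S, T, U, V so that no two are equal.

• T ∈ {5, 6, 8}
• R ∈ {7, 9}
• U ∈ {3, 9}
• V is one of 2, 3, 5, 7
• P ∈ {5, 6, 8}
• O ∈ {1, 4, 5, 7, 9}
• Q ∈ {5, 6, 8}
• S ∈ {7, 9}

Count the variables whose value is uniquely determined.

R and S between them cover only {7, 9} — a naked pair. Remove those values from O, U, V.
U has just one choice, so U = 3. Remove 3 from V.
The 3 variables P, Q, T are confined to {5, 6, 8}, which locks those values in; drop them from O, V.
That leaves V = 2.
Determined: U=3, V=2. The other variables each still have more than one consistent value. That makes 2.

2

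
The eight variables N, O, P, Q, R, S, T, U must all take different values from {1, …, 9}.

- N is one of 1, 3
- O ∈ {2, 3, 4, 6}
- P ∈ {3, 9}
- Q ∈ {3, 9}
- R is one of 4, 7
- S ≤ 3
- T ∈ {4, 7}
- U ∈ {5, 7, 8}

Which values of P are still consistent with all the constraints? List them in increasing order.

3, 9

The 2 variables P and Q are confined to {3, 9}, which locks those values in; drop them from N, O, S.
N has just one choice, so N = 1. Remove 1 from S.
That leaves S = 2. Strike 2 from O.
The 2 variables R and T are confined to {4, 7}, which locks those values in; drop them from O, U.
O's domain is down to {6}, so O = 6.
No further eliminations apply; P can still be any of 3, 9.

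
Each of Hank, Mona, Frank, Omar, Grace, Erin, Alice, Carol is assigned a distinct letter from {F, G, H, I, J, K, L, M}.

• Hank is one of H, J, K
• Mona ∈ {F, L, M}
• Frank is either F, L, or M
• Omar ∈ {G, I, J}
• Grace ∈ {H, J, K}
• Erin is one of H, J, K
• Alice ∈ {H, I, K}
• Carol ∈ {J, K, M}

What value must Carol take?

M

The 8 variables draw from only 8 values {F, G, H, I, J, K, L, M}, so each is used; only Omar can be G, hence Omar = G.
The 7 still-open variables together cover exactly {F, H, I, J, K, L, M} — 7 values for 7 variables — and I appears only in Alice's list, so Alice = I.
Hank, Grace, Erin between them cover only {H, J, K} — a naked triple. Remove those values from Carol.
So Carol = M.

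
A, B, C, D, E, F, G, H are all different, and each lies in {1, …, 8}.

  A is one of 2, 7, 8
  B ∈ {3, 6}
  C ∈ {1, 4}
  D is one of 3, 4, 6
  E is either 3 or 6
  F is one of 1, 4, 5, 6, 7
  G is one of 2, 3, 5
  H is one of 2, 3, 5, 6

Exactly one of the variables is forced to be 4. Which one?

Among the 8 variables, 8 fits only A (and all 8 values in {1, 2, 3, 4, 5, 6, 7, 8} must be used), so A = 8.
The 7 still-open variables together cover exactly {1, 2, 3, 4, 5, 6, 7} — 7 values for 7 variables — and 7 appears only in F's list, so F = 7.
Among the 6 still-open variables, 1 fits only C (and all 6 values in {1, 2, 3, 4, 5, 6} must be used), so C = 1.
Among the 5 still-open variables, 4 fits only D (and all 5 values in {2, 3, 4, 5, 6} must be used), so D = 4.

D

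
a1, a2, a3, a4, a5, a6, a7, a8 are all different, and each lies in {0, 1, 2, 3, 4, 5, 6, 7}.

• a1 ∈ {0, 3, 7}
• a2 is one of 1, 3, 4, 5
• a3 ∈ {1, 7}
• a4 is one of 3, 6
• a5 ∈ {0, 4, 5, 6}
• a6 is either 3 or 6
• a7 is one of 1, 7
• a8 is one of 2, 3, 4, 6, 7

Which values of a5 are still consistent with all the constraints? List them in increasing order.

The 8 variables draw from only 8 values {0, 1, 2, 3, 4, 5, 6, 7}, so each is used; only a8 can be 2, hence a8 = 2.
The 2 variables a3 and a7 are confined to {1, 7}, which locks those values in; drop them from a1, a2.
The 2 variables a4 and a6 are confined to {3, 6}, which locks those values in; drop them from a1, a2, a5.
That leaves a1 = 0. Strike 0 from a5.
No further eliminations apply; a5 can still be any of 4, 5.

4, 5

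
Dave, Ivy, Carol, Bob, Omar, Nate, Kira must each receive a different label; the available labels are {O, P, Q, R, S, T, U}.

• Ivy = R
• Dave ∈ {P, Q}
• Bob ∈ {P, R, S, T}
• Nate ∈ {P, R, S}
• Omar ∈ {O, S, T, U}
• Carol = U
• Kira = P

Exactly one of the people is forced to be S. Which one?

Ivy's domain is down to {R}, so Ivy = R. Remove R from Bob, Nate.
Carol has just one choice, so Carol = U. Strike U from Omar.
Kira has just one choice, so Kira = P. Remove P from Dave, Bob, Nate.
So S goes to Nate.

Nate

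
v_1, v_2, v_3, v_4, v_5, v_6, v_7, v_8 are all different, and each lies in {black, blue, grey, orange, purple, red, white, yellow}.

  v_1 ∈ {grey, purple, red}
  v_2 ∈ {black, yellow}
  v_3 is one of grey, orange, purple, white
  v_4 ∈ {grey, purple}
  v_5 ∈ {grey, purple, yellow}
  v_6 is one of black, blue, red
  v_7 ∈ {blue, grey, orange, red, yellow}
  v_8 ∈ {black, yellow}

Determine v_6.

blue

Among the 8 variables, white fits only v_3 (and all 8 values in {black, blue, grey, orange, purple, red, white, yellow} must be used), so v_3 = white.
The 7 still-open variables draw from only 7 values {black, blue, grey, orange, purple, red, yellow}, so each is used; only v_7 can be orange, hence v_7 = orange.
Among the 6 still-open variables, blue fits only v_6 (and all 6 values in {black, blue, grey, purple, red, yellow} must be used), so v_6 = blue.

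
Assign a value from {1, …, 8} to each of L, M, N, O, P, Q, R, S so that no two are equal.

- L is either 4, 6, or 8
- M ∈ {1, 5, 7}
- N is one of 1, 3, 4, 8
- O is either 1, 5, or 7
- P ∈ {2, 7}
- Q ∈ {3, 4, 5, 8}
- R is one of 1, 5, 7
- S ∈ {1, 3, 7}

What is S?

Among the 8 variables, 2 fits only P (and all 8 values in {1, 2, 3, 4, 5, 6, 7, 8} must be used), so P = 2.
The 7 still-open variables draw from only 7 values {1, 3, 4, 5, 6, 7, 8}, so each is used; only L can be 6, hence L = 6.
The 3 variables M, O, R are confined to {1, 5, 7}, which locks those values in; drop them from N, Q, S.
So S = 3.

3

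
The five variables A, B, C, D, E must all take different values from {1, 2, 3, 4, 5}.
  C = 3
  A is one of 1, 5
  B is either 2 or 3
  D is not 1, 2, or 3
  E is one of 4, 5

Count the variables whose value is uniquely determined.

3

C must be 3 (only option left). Strike 3 from B.
B has just one choice, so B = 2.
The 3 still-open variables together cover exactly {1, 4, 5} — 3 values for 3 variables — and 1 appears only in A's list, so A = 1.
Determined: A=1, B=2, C=3. The other variables each still have more than one consistent value. That makes 3.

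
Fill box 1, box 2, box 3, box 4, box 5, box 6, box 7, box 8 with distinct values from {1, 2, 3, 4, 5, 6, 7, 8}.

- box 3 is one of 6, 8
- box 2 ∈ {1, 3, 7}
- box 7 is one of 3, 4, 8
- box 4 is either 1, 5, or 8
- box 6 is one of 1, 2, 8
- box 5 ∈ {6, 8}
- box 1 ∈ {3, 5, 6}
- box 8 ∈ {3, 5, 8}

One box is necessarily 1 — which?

Among the 8 variables, 2 fits only box 6 (and all 8 values in {1, 2, 3, 4, 5, 6, 7, 8} must be used), so box 6 = 2.
The 7 still-open variables together cover exactly {1, 3, 4, 5, 6, 7, 8} — 7 values for 7 variables — and 4 appears only in box 7's list, so box 7 = 4.
Among the 6 still-open variables, 7 fits only box 2 (and all 6 values in {1, 3, 5, 6, 7, 8} must be used), so box 2 = 7.
The 5 still-open variables together cover exactly {1, 3, 5, 6, 8} — 5 values for 5 variables — and 1 appears only in box 4's list, so box 4 = 1.

box 4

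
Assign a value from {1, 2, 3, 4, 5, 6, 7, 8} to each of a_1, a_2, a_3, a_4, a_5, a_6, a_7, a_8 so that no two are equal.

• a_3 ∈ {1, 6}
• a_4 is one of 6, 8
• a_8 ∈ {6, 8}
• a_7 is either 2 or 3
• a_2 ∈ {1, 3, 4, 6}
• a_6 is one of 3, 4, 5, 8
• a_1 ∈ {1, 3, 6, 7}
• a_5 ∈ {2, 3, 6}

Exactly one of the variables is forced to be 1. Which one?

The 8 variables together cover exactly {1, 2, 3, 4, 5, 6, 7, 8} — 8 values for 8 variables — and 5 appears only in a_6's list, so a_6 = 5.
The 7 still-open variables draw from only 7 values {1, 2, 3, 4, 6, 7, 8}, so each is used; only a_2 can be 4, hence a_2 = 4.
The 6 still-open variables draw from only 6 values {1, 2, 3, 6, 7, 8}, so each is used; only a_1 can be 7, hence a_1 = 7.
The 5 still-open variables draw from only 5 values {1, 2, 3, 6, 8}, so each is used; only a_3 can be 1, hence a_3 = 1.

a_3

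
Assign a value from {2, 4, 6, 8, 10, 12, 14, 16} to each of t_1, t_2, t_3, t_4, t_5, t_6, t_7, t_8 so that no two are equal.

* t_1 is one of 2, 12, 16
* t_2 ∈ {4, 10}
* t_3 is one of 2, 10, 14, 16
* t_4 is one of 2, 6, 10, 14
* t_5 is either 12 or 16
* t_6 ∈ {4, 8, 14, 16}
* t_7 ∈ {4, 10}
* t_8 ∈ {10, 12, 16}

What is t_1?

2

Among the 8 variables, 6 fits only t_4 (and all 8 values in {2, 4, 6, 8, 10, 12, 14, 16} must be used), so t_4 = 6.
The 7 still-open variables together cover exactly {2, 4, 8, 10, 12, 14, 16} — 7 values for 7 variables — and 8 appears only in t_6's list, so t_6 = 8.
Among the 6 still-open variables, 14 fits only t_3 (and all 6 values in {2, 4, 10, 12, 14, 16} must be used), so t_3 = 14.
Among the 5 still-open variables, 2 fits only t_1 (and all 5 values in {2, 4, 10, 12, 16} must be used), so t_1 = 2.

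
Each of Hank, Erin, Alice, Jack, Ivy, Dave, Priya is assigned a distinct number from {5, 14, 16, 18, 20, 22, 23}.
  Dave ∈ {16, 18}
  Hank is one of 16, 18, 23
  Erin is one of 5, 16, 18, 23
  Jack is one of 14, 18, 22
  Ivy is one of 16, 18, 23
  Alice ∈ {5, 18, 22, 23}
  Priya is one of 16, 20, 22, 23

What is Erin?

5

Among the 7 variables, 14 fits only Jack (and all 7 values in {5, 14, 16, 18, 20, 22, 23} must be used), so Jack = 14.
The 6 still-open variables draw from only 6 values {5, 16, 18, 20, 22, 23}, so each is used; only Priya can be 20, hence Priya = 20.
The 5 still-open variables draw from only 5 values {5, 16, 18, 22, 23}, so each is used; only Alice can be 22, hence Alice = 22.
The 4 still-open variables together cover exactly {5, 16, 18, 23} — 4 values for 4 variables — and 5 appears only in Erin's list, so Erin = 5.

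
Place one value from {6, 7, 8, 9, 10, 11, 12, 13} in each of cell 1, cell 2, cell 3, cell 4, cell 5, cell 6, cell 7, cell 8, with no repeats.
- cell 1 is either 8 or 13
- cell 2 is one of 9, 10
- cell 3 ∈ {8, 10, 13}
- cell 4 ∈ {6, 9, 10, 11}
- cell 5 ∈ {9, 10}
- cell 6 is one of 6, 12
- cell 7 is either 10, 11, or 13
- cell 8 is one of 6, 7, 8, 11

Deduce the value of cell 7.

11

Among the 8 variables, 7 fits only cell 8 (and all 8 values in {6, 7, 8, 9, 10, 11, 12, 13} must be used), so cell 8 = 7.
Among the 7 still-open variables, 12 fits only cell 6 (and all 7 values in {6, 8, 9, 10, 11, 12, 13} must be used), so cell 6 = 12.
Among the 6 still-open variables, 6 fits only cell 4 (and all 6 values in {6, 8, 9, 10, 11, 13} must be used), so cell 4 = 6.
Among the 5 still-open variables, 11 fits only cell 7 (and all 5 values in {8, 9, 10, 11, 13} must be used), so cell 7 = 11.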